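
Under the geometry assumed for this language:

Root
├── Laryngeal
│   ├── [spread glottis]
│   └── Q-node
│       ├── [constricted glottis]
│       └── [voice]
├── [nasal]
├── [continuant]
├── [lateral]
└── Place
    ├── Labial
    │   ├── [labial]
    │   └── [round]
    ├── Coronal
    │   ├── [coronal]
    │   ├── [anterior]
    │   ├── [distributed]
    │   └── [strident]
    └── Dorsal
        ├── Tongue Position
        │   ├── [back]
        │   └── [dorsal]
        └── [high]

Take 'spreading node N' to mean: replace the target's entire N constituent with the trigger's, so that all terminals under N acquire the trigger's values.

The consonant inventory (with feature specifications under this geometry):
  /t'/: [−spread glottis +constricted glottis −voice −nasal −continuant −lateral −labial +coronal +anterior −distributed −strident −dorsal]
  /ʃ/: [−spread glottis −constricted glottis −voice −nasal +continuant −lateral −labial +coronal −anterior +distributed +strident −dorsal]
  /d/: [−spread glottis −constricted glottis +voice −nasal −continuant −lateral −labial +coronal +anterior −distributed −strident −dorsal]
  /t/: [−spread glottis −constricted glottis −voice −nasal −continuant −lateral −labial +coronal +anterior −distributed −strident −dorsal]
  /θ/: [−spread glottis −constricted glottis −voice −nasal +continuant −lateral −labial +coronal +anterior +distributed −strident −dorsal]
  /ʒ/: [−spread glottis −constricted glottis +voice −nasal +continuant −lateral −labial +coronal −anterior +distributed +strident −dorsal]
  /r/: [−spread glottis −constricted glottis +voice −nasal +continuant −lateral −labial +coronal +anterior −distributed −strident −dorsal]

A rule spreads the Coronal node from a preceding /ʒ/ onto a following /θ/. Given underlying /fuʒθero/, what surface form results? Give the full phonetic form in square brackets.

[fuʒʃero]

The Coronal node dominates the terminals [coronal], [anterior], [distributed], [strident].
The target acquires /ʒ/'s values for everything under Coronal — [+coronal], [−anterior], [+distributed], [+strident] — while keeping its own [spread glottis], [constricted glottis], [voice], ….
Among the inventory, only /ʃ/ has exactly this specification, giving the surface form [fuʒʃero].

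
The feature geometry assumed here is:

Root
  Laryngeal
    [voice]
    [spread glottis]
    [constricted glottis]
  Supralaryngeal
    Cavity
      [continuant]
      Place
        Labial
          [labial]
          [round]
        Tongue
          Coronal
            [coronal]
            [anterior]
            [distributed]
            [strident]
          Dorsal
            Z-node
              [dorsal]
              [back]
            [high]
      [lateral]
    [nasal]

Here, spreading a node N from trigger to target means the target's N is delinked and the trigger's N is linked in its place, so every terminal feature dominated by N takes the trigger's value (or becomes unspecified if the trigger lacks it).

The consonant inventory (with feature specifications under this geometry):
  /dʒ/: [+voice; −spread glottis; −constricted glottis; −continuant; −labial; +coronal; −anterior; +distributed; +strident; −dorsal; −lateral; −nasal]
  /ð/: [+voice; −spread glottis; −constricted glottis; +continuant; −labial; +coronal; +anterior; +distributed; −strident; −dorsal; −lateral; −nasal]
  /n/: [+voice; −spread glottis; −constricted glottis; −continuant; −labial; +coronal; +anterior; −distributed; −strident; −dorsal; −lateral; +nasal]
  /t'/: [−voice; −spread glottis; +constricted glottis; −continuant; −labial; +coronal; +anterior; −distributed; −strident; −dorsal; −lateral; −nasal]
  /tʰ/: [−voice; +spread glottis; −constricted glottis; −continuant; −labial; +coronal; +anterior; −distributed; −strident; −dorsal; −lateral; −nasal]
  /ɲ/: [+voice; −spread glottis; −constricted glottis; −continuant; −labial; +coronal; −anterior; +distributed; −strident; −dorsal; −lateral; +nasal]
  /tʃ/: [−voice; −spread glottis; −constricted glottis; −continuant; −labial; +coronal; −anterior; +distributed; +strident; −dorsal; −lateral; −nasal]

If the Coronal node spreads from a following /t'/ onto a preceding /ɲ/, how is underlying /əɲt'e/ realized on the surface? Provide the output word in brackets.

[ənt'e]

The Coronal node dominates the terminals [coronal], [anterior], [distributed], [strident].
Spreading Coronal from /t'/ onto /ɲ/ replaces those values with /t'/'s: [+coronal], [+anterior], [−distributed], [−strident]. Features outside Coronal ([voice], [spread glottis], [constricted glottis], …) stay as in /ɲ/.
Among the inventory, only /n/ has exactly this specification, giving the surface form [ənt'e].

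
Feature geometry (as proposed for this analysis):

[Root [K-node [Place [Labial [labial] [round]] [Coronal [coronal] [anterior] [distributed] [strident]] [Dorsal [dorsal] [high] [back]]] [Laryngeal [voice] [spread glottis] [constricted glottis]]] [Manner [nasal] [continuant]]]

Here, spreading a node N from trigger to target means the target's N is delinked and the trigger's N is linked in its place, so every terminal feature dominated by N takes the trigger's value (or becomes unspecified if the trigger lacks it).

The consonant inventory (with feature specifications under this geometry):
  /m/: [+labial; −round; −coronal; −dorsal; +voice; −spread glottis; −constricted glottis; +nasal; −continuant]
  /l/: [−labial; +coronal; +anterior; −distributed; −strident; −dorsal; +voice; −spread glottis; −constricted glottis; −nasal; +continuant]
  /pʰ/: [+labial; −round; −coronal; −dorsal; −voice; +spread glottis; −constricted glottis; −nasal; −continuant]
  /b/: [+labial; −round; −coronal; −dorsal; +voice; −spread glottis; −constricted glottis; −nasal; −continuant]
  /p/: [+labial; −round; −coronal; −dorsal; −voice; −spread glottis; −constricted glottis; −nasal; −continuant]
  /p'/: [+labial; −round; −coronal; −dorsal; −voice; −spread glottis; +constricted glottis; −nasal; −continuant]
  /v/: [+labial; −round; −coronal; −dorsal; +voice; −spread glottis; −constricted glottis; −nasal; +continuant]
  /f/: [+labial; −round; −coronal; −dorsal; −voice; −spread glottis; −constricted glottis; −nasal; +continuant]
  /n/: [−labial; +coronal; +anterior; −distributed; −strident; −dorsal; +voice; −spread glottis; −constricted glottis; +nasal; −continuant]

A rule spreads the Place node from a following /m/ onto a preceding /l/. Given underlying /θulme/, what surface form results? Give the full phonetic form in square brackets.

[θuvme]

The Place node dominates the terminals [labial], [round], [coronal], [anterior], [distributed], [strident], [dorsal], [high], [back].
The target acquires /m/'s values for everything under Place — [+labial], [−round], [−coronal], [−dorsal] — while keeping its own [voice], [spread glottis], [constricted glottis], ….
This feature bundle is that of [v], so /θulme/ surfaces as [θuvme].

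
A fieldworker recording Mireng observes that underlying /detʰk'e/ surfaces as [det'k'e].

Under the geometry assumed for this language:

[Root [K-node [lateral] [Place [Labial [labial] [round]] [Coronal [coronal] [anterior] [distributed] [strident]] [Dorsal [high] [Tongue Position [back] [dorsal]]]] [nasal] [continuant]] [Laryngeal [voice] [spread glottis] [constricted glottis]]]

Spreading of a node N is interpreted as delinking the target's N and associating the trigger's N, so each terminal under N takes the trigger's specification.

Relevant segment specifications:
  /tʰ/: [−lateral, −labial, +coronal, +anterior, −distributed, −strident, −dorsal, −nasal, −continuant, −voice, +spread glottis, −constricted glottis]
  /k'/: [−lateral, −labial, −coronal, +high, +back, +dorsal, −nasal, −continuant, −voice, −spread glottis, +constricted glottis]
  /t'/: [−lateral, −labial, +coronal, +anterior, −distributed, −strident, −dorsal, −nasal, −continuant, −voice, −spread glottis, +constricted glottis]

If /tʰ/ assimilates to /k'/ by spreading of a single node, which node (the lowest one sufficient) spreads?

Comparing /tʰ/ with its surface form [t'], the features that change are [spread glottis], [constricted glottis].
In this geometry the lowest node dominating all of them is Laryngeal: every daughter of Laryngeal dominates only a proper subset, so no lower node suffices.
Delinking /tʰ/'s Laryngeal and associating /k'/'s Laryngeal gives precisely the feature bundle of [t'].
Had Root spread, [dorsal], [coronal] would have taken /k'/'s values; they stay as in /tʰ/, confirming the spreading constituent is exactly Laryngeal.

Laryngeal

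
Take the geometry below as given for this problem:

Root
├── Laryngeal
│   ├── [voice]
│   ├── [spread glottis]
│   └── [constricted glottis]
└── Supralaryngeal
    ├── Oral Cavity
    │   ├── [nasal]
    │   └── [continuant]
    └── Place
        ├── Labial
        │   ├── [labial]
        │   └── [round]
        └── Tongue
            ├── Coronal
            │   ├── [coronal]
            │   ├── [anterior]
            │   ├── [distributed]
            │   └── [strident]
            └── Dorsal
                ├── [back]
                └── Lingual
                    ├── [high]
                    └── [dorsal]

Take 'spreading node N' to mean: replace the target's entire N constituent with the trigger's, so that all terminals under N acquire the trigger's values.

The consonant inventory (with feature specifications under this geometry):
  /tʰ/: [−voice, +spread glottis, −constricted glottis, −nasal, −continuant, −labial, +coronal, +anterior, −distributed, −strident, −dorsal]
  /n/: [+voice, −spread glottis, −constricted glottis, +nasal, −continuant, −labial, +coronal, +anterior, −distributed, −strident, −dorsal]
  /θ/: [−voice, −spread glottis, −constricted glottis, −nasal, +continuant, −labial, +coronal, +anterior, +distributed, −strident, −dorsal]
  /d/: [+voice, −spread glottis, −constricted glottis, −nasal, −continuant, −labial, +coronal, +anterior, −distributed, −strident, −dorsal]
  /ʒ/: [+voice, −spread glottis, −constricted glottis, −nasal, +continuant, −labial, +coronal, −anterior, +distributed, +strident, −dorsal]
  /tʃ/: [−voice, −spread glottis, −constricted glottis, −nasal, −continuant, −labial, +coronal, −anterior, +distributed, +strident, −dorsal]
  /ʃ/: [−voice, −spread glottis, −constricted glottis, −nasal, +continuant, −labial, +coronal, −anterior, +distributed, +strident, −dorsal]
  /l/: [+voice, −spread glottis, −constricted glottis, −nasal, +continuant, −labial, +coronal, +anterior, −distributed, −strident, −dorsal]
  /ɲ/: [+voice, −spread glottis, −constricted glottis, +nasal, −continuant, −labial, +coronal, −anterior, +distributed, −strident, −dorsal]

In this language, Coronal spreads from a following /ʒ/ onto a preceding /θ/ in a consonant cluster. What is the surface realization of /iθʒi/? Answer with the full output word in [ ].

Coronal immediately or transitively dominates [coronal], [anterior], [distributed], [strident].
The target acquires /ʒ/'s values for everything under Coronal — [+coronal], [−anterior], [+distributed], [+strident] — while keeping its own [voice], [spread glottis], [constricted glottis], ….
The resulting bundle matches /ʃ/ in the inventory; substituting it for /θ/ gives [iʃʒi].

[iʃʒi]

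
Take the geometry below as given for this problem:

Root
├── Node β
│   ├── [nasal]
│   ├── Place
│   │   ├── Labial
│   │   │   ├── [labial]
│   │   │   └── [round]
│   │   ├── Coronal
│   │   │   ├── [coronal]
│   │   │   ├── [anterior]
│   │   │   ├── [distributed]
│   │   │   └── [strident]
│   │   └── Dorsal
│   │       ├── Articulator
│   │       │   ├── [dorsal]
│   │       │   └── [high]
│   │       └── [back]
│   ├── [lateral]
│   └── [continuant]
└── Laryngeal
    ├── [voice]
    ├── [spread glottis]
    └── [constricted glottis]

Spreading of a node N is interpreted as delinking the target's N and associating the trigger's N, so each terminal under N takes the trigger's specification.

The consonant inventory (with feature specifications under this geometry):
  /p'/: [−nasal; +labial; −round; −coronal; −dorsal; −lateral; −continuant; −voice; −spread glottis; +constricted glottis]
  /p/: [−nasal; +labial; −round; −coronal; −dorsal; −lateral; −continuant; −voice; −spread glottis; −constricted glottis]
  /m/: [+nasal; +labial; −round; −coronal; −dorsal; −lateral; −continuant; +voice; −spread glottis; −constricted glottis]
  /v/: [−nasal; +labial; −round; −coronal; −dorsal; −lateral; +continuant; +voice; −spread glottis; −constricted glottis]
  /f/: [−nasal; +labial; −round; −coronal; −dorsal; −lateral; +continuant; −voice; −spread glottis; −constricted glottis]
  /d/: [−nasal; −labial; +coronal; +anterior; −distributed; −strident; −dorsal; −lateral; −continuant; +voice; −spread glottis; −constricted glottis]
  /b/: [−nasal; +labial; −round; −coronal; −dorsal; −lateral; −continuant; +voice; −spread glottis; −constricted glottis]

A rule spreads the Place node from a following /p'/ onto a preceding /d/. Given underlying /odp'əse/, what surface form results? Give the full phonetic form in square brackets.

Place immediately or transitively dominates [labial], [round], [coronal], [anterior], [distributed], [strident], [dorsal], [high], [back].
After delinking /d/'s Place and linking /p'/'s, the affected terminals become [+labial], [−round], [−coronal], [−dorsal]; [nasal], [lateral], [continuant], … (outside Place) are retained from /d/.
Among the inventory, only /b/ has exactly this specification, giving the surface form [obp'əse].

[obp'əse]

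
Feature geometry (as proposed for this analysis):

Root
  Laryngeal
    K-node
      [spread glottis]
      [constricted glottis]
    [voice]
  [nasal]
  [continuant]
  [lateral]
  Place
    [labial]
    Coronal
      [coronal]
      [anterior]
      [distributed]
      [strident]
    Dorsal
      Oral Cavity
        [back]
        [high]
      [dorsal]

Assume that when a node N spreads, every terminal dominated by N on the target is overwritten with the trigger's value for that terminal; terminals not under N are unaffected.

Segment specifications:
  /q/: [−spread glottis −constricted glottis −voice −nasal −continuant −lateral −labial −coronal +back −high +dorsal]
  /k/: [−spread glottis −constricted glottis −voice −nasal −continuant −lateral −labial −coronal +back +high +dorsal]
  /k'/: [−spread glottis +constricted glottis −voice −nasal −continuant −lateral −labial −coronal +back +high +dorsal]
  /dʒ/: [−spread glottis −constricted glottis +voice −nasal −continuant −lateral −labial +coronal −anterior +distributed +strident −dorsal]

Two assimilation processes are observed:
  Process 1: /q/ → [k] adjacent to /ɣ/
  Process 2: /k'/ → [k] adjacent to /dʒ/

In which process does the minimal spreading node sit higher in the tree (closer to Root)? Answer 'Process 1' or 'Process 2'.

Process 2

Process 1 alters [high]; the lowest dominating node is [high] (depth 4 from Root).
Process 2 alters [constricted glottis]; the lowest dominating node is [constricted glottis] (depth 3 from Root).
Depth 3 < depth 4; Process 2 involves the structurally higher constituent [constricted glottis].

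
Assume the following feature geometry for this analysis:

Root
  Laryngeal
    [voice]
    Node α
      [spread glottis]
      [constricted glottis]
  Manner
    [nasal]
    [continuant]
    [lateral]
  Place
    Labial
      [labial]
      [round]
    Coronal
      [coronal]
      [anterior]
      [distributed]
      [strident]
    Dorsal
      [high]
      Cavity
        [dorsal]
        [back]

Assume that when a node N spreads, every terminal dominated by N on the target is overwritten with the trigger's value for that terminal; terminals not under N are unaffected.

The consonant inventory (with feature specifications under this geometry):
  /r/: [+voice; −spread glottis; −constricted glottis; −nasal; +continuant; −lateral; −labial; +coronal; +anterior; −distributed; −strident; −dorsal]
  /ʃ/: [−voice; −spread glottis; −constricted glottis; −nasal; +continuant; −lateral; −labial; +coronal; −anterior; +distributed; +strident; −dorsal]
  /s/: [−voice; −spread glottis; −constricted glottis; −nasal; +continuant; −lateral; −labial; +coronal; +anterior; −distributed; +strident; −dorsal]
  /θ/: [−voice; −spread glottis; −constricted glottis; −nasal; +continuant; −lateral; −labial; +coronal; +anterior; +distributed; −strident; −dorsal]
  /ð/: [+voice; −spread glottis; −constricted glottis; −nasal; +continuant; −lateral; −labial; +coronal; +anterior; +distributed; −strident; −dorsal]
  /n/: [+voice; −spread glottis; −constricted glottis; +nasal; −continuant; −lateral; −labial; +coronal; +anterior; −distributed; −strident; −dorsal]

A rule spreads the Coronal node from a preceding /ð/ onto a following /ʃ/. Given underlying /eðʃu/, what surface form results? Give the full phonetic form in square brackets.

Coronal immediately or transitively dominates [coronal], [anterior], [distributed], [strident].
The target acquires /ð/'s values for everything under Coronal — [+coronal], [+anterior], [+distributed], [−strident] — while keeping its own [voice], [spread glottis], [constricted glottis], ….
The resulting bundle matches /θ/ in the inventory; substituting it for /ʃ/ gives [eðθu].

[eðθu]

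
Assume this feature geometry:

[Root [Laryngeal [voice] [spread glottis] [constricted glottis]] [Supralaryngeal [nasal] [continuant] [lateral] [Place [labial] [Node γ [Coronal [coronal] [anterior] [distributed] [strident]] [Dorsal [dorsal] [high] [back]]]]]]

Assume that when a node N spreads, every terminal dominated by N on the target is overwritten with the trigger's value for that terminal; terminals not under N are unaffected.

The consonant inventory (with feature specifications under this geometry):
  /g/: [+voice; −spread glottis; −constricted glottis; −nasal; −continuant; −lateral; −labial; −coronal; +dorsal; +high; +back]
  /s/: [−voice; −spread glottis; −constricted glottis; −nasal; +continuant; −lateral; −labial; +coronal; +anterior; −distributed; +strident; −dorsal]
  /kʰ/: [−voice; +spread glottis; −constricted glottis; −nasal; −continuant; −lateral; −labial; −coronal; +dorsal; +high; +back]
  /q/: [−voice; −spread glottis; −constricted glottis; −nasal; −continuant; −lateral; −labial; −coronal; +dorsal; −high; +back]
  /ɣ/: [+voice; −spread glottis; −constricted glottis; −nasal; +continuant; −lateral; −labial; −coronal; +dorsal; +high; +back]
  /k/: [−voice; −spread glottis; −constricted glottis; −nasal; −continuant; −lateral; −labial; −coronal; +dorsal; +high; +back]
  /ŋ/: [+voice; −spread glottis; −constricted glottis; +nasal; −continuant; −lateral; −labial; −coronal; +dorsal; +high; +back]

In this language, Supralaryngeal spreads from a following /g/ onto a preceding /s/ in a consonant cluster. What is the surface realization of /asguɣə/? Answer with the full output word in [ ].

The Supralaryngeal node dominates the terminals [nasal], [continuant], [lateral], [labial], [coronal], [anterior], [distributed], [strident], [dorsal], [high], [back].
Spreading Supralaryngeal from /g/ onto /s/ replaces those values with /g/'s: [−nasal], [−continuant], [−lateral], [−labial], [−coronal], [+dorsal], [+high], [+back]. Features outside Supralaryngeal ([voice], [spread glottis], [constricted glottis]) stay as in /s/.
The resulting bundle matches /k/ in the inventory; substituting it for /s/ gives [akguɣə].

[akguɣə]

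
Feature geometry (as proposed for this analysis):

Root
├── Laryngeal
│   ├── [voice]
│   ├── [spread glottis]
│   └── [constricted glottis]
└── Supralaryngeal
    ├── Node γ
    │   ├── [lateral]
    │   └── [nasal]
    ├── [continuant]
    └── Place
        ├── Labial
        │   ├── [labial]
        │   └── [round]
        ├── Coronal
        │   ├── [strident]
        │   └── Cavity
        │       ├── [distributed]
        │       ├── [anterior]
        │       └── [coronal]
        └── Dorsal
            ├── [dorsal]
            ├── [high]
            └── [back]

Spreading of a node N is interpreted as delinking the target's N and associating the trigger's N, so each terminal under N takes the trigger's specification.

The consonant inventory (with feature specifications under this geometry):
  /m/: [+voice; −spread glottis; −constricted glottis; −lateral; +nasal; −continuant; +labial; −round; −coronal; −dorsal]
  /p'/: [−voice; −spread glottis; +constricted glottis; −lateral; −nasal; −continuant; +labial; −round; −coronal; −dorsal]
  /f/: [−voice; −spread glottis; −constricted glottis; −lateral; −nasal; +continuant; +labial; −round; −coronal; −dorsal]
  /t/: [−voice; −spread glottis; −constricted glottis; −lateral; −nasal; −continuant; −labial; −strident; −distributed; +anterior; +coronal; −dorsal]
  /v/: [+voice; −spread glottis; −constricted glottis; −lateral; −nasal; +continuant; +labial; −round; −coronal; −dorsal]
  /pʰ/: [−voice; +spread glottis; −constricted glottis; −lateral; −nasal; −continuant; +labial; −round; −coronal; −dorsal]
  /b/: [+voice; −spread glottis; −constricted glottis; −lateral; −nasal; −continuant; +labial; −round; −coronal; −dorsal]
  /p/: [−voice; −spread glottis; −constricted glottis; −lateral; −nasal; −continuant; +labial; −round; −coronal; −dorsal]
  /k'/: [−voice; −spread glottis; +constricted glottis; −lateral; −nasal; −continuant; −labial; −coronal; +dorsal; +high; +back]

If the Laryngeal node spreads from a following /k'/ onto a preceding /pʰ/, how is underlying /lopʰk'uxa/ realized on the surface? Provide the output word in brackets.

Laryngeal immediately or transitively dominates [voice], [spread glottis], [constricted glottis].
The target acquires /k'/'s values for everything under Laryngeal — [−voice], [−spread glottis], [+constricted glottis] — while keeping its own [lateral], [nasal], [continuant], ….
Among the inventory, only /p'/ has exactly this specification, giving the surface form [lop'k'uxa].

[lop'k'uxa]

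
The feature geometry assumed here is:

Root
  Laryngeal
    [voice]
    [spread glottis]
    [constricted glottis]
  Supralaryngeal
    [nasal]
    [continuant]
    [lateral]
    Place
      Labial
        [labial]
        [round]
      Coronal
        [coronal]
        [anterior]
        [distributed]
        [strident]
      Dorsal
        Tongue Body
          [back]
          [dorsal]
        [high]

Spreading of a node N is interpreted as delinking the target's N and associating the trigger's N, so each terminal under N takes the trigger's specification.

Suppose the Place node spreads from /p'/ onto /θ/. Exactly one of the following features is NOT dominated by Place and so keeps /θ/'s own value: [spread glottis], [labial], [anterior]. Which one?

[spread glottis]

Place dominates exactly [labial], [round], [coronal], [anterior], [distributed], [strident], [back], [dorsal], [high].
[labial], [anterior] all lie under Place, so they are overwritten when Place spreads.
But [spread glottis] is a dependent of Laryngeal, outside Place; it is therefore untouched by the spreading.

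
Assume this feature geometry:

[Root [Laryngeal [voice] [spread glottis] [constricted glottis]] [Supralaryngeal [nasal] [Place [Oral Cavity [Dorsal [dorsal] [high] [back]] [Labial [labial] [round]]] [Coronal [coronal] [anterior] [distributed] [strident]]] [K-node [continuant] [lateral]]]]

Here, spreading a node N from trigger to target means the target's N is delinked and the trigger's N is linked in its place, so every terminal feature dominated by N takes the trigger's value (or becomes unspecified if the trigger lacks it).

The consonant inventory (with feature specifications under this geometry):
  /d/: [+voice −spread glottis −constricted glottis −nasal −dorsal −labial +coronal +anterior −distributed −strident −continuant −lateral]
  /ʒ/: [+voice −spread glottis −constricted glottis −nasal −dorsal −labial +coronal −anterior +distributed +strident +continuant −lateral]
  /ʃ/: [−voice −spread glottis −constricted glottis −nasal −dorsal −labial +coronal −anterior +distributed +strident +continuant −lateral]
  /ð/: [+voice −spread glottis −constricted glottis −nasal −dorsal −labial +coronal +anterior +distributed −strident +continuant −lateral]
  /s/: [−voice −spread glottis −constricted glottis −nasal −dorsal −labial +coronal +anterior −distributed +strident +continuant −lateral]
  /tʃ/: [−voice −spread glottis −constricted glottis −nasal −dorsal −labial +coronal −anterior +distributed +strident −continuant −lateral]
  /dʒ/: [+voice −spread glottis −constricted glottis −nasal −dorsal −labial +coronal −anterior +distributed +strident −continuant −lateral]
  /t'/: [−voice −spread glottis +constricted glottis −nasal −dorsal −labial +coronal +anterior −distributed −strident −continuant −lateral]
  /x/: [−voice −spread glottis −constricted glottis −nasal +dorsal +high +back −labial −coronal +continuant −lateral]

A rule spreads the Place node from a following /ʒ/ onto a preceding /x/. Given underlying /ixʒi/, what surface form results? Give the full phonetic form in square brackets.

Place immediately or transitively dominates [dorsal], [high], [back], [labial], [round], [coronal], [anterior], [distributed], [strident].
After delinking /x/'s Place and linking /ʒ/'s, the affected terminals become [−dorsal], [−labial], [+coronal], [−anterior], [+distributed], [+strident]; [voice], [spread glottis], [constricted glottis], … (outside Place) are retained from /x/.
This feature bundle is that of [ʃ], so /ixʒi/ surfaces as [iʃʒi].

[iʃʒi]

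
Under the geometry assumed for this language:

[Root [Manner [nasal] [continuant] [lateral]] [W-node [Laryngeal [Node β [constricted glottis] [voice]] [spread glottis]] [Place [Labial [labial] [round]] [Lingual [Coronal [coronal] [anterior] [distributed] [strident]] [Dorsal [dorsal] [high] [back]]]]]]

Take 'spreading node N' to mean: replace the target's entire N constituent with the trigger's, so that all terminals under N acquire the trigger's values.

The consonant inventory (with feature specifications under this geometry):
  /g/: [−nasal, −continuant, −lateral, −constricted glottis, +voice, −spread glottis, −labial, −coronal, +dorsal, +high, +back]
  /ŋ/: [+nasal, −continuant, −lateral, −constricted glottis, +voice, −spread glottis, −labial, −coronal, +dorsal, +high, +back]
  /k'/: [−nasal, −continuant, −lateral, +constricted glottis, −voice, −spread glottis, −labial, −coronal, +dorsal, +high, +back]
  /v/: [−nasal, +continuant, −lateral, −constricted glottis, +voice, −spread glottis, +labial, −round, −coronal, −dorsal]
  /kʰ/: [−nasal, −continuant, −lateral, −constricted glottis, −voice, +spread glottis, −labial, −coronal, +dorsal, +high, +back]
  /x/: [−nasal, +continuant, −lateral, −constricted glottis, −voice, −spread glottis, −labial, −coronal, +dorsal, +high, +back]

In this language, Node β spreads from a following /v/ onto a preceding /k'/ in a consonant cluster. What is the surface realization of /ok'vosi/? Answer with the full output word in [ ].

[ogvosi]

Terminals under Node β in this geometry: [constricted glottis], [voice].
Spreading Node β from /v/ onto /k'/ replaces those values with /v/'s: [−constricted glottis], [+voice]. Features outside Node β ([nasal], [continuant], [lateral], …) stay as in /k'/.
Among the inventory, only /g/ has exactly this specification, giving the surface form [ogvosi].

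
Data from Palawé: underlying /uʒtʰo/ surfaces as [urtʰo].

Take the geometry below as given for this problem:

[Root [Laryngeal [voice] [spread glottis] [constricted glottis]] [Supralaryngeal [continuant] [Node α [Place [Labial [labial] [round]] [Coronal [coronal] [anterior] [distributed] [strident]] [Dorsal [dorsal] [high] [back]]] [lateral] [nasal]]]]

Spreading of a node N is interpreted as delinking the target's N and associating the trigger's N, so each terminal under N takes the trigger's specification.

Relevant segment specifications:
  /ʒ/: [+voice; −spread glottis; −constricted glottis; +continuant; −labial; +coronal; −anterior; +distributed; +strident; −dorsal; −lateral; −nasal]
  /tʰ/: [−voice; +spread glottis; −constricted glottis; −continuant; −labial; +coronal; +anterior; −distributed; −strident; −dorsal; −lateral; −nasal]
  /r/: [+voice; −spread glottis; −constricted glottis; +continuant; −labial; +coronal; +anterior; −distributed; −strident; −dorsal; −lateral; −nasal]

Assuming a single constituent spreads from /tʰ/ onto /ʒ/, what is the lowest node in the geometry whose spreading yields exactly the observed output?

/ʒ/ and [r] differ in [anterior], [distributed], [strident]; every other specified feature is identical.
In this geometry the lowest node dominating all of them is Coronal: every daughter of Coronal dominates only a proper subset, so no lower node suffices.
If Coronal spreads, every terminal under it takes /tʰ/'s value, producing [r] as observed.
[continuant], [spread glottis] stay as in /ʒ/ although /tʰ/ differs there, so no node dominating them spread; among the remaining candidates Coronal is the lowest that derives the output.

Coronal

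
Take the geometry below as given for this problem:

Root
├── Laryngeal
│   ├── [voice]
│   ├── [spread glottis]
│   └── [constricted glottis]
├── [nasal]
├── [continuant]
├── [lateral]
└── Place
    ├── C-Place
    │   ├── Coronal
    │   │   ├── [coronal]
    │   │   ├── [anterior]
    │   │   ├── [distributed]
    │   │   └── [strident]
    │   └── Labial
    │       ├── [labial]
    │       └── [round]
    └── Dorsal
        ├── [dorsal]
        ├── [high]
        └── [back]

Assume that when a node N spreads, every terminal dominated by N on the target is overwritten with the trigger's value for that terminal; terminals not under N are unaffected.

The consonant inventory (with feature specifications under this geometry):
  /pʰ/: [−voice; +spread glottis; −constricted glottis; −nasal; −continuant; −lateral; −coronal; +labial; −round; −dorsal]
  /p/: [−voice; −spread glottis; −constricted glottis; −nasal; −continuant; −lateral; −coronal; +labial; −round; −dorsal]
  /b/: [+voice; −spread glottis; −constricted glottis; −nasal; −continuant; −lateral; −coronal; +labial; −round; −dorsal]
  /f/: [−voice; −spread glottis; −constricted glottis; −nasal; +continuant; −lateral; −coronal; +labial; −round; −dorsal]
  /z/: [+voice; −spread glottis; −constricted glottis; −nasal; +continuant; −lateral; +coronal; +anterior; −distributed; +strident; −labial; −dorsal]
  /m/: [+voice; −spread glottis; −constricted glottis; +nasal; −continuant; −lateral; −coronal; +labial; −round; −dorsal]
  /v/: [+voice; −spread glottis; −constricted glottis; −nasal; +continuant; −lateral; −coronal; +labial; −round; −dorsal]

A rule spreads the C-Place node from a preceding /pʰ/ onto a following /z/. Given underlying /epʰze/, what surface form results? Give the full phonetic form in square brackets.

[epʰve]

Terminals under C-Place in this geometry: [coronal], [anterior], [distributed], [strident], [labial], [round].
After delinking /z/'s C-Place and linking /pʰ/'s, the affected terminals become [−coronal], [+labial], [−round]; [voice], [spread glottis], [constricted glottis], … (outside C-Place) are retained from /z/.
The resulting bundle matches /v/ in the inventory; substituting it for /z/ gives [epʰve].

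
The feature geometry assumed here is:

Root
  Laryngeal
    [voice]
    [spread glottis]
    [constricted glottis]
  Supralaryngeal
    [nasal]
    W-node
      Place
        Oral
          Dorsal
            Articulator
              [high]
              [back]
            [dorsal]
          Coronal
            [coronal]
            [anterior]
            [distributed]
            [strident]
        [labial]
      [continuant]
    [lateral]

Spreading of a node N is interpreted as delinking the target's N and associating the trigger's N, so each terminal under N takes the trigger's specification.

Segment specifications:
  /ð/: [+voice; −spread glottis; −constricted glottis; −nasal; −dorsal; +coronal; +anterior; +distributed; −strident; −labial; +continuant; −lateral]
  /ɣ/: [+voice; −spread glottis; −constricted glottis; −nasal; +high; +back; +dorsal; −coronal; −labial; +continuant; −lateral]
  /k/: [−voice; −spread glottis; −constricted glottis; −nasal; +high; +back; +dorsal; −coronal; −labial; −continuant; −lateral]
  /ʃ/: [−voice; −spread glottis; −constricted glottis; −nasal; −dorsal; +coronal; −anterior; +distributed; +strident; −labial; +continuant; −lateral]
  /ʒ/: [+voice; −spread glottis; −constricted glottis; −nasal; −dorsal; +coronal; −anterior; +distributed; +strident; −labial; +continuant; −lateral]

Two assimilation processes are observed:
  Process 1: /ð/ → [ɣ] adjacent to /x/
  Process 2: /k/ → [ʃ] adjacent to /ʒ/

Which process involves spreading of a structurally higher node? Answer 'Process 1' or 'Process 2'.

Process 2

Process 1: the features that change are [coronal], [anterior], [distributed], [strident], [dorsal], [high], [back]; the minimal node is Oral (depth 4).
In Process 2, [continuant], [coronal], [anterior], [distributed], [strident], [dorsal], [high], [back] change, so the minimal spreading node is W-node at depth 2.
Depth 2 < depth 4; Process 2 involves the structurally higher constituent W-node.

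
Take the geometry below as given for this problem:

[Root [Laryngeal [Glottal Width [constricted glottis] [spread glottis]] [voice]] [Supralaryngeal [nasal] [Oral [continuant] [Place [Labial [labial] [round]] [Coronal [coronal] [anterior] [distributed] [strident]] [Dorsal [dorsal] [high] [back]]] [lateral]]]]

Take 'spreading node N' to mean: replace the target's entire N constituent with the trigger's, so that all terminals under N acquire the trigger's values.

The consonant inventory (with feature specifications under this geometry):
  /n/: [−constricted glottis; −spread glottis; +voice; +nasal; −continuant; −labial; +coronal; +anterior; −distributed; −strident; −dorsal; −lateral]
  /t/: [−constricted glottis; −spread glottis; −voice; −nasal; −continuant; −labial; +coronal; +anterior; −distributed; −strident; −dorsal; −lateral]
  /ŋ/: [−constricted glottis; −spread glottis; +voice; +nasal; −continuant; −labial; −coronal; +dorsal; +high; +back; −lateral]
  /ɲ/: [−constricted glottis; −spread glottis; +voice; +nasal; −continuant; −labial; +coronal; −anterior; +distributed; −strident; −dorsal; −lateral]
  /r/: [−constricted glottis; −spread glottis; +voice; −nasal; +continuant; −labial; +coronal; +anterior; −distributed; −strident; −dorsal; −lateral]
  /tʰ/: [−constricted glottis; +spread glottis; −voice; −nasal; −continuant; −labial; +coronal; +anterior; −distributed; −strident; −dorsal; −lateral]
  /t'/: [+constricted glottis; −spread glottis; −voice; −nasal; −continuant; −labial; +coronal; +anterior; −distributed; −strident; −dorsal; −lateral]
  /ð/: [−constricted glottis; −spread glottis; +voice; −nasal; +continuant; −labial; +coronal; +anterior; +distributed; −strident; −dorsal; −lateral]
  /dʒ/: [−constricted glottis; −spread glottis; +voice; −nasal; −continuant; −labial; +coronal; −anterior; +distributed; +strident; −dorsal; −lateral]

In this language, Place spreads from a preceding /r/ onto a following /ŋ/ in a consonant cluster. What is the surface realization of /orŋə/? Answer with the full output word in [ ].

The Place node dominates the terminals [labial], [round], [coronal], [anterior], [distributed], [strident], [dorsal], [high], [back].
After delinking /ŋ/'s Place and linking /r/'s, the affected terminals become [−labial], [+coronal], [+anterior], [−distributed], [−strident], [−dorsal]; [constricted glottis], [spread glottis], [voice], … (outside Place) are retained from /ŋ/.
Among the inventory, only /n/ has exactly this specification, giving the surface form [ornə].

[ornə]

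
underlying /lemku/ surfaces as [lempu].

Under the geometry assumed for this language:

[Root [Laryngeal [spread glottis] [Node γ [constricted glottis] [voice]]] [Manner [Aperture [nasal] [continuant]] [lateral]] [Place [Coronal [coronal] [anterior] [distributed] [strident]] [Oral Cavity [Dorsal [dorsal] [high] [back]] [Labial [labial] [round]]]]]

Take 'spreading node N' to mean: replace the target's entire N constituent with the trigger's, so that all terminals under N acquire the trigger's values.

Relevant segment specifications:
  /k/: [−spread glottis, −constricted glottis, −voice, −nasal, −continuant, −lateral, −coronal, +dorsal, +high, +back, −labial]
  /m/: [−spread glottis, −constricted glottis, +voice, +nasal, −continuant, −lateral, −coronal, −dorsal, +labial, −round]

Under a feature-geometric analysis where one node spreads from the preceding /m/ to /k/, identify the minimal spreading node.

The alternation /k/ → [p] changes [labial], [round], [dorsal], [high], [back] and nothing else.
These terminals are all dominated by Oral Cavity, and no proper subconstituent of Oral Cavity covers them all; Oral Cavity is their lowest common ancestor.
Delinking /k/'s Oral Cavity and associating /m/'s Oral Cavity gives precisely the feature bundle of [p].
Features on which the two segments disagree outside Oral Cavity, such as [voice], [nasal], are unchanged — nothing dominating them spread, and Oral Cavity is the minimal sufficient constituent.

Oral Cavity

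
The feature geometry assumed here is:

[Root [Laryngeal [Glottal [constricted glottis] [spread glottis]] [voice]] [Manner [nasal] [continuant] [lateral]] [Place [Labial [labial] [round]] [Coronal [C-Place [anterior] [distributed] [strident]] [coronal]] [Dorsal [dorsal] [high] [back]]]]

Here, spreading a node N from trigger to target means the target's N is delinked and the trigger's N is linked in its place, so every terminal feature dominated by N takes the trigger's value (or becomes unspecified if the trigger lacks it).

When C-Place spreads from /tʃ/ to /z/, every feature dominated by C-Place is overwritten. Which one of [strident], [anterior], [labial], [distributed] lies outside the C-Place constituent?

Under this geometry, C-Place contains [anterior], [distributed], [strident].
Spreading C-Place replaces [distributed], [strident], [anterior] with the trigger's values, since each sits inside the C-Place constituent.
[labial] is not within the C-Place subtree (it hangs from Labial), so /z/'s [labial] value survives.

[labial]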